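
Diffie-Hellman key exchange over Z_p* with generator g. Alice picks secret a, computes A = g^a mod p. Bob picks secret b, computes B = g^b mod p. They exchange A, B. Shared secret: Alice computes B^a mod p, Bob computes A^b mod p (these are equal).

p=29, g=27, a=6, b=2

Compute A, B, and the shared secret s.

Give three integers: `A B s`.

A = 27^6 mod 29  (bits of 6 = 110)
  bit 0 = 1: r = r^2 * 27 mod 29 = 1^2 * 27 = 1*27 = 27
  bit 1 = 1: r = r^2 * 27 mod 29 = 27^2 * 27 = 4*27 = 21
  bit 2 = 0: r = r^2 mod 29 = 21^2 = 6
  -> A = 6
B = 27^2 mod 29  (bits of 2 = 10)
  bit 0 = 1: r = r^2 * 27 mod 29 = 1^2 * 27 = 1*27 = 27
  bit 1 = 0: r = r^2 mod 29 = 27^2 = 4
  -> B = 4
s = B^a = 4^6 mod 29  (bits of 6 = 110)
  bit 0 = 1: r = r^2 * 4 mod 29 = 1^2 * 4 = 1*4 = 4
  bit 1 = 1: r = r^2 * 4 mod 29 = 4^2 * 4 = 16*4 = 6
  bit 2 = 0: r = r^2 mod 29 = 6^2 = 7
  -> s = B^a = 7

Answer: 6 4 7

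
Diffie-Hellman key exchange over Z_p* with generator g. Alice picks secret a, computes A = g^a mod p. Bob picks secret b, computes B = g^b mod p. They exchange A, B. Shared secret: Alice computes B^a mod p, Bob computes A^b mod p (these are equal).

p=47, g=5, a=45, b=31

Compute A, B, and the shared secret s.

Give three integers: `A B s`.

Answer: 19 39 41

Derivation:
A = 5^45 mod 47  (bits of 45 = 101101)
  bit 0 = 1: r = r^2 * 5 mod 47 = 1^2 * 5 = 1*5 = 5
  bit 1 = 0: r = r^2 mod 47 = 5^2 = 25
  bit 2 = 1: r = r^2 * 5 mod 47 = 25^2 * 5 = 14*5 = 23
  bit 3 = 1: r = r^2 * 5 mod 47 = 23^2 * 5 = 12*5 = 13
  bit 4 = 0: r = r^2 mod 47 = 13^2 = 28
  bit 5 = 1: r = r^2 * 5 mod 47 = 28^2 * 5 = 32*5 = 19
  -> A = 19
B = 5^31 mod 47  (bits of 31 = 11111)
  bit 0 = 1: r = r^2 * 5 mod 47 = 1^2 * 5 = 1*5 = 5
  bit 1 = 1: r = r^2 * 5 mod 47 = 5^2 * 5 = 25*5 = 31
  bit 2 = 1: r = r^2 * 5 mod 47 = 31^2 * 5 = 21*5 = 11
  bit 3 = 1: r = r^2 * 5 mod 47 = 11^2 * 5 = 27*5 = 41
  bit 4 = 1: r = r^2 * 5 mod 47 = 41^2 * 5 = 36*5 = 39
  -> B = 39
s = B^a = 39^45 mod 47  (bits of 45 = 101101)
  bit 0 = 1: r = r^2 * 39 mod 47 = 1^2 * 39 = 1*39 = 39
  bit 1 = 0: r = r^2 mod 47 = 39^2 = 17
  bit 2 = 1: r = r^2 * 39 mod 47 = 17^2 * 39 = 7*39 = 38
  bit 3 = 1: r = r^2 * 39 mod 47 = 38^2 * 39 = 34*39 = 10
  bit 4 = 0: r = r^2 mod 47 = 10^2 = 6
  bit 5 = 1: r = r^2 * 39 mod 47 = 6^2 * 39 = 36*39 = 41
  -> s = B^a = 41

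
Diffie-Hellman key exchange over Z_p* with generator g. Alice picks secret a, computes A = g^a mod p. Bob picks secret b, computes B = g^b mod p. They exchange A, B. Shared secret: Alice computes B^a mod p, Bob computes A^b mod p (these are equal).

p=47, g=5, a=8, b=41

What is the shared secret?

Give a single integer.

A = 5^8 mod 47  (bits of 8 = 1000)
  bit 0 = 1: r = r^2 * 5 mod 47 = 1^2 * 5 = 1*5 = 5
  bit 1 = 0: r = r^2 mod 47 = 5^2 = 25
  bit 2 = 0: r = r^2 mod 47 = 25^2 = 14
  bit 3 = 0: r = r^2 mod 47 = 14^2 = 8
  -> A = 8
B = 5^41 mod 47  (bits of 41 = 101001)
  bit 0 = 1: r = r^2 * 5 mod 47 = 1^2 * 5 = 1*5 = 5
  bit 1 = 0: r = r^2 mod 47 = 5^2 = 25
  bit 2 = 1: r = r^2 * 5 mod 47 = 25^2 * 5 = 14*5 = 23
  bit 3 = 0: r = r^2 mod 47 = 23^2 = 12
  bit 4 = 0: r = r^2 mod 47 = 12^2 = 3
  bit 5 = 1: r = r^2 * 5 mod 47 = 3^2 * 5 = 9*5 = 45
  -> B = 45
s = B^a = 45^8 mod 47  (bits of 8 = 1000)
  bit 0 = 1: r = r^2 * 45 mod 47 = 1^2 * 45 = 1*45 = 45
  bit 1 = 0: r = r^2 mod 47 = 45^2 = 4
  bit 2 = 0: r = r^2 mod 47 = 4^2 = 16
  bit 3 = 0: r = r^2 mod 47 = 16^2 = 21
  -> s = B^a = 21

Answer: 21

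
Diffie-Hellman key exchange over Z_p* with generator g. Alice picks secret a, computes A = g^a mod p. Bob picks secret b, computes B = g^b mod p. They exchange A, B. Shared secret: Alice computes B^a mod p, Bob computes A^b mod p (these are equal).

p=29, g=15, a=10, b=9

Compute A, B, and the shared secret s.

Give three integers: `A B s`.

Answer: 13 26 5

Derivation:
A = 15^10 mod 29  (bits of 10 = 1010)
  bit 0 = 1: r = r^2 * 15 mod 29 = 1^2 * 15 = 1*15 = 15
  bit 1 = 0: r = r^2 mod 29 = 15^2 = 22
  bit 2 = 1: r = r^2 * 15 mod 29 = 22^2 * 15 = 20*15 = 10
  bit 3 = 0: r = r^2 mod 29 = 10^2 = 13
  -> A = 13
B = 15^9 mod 29  (bits of 9 = 1001)
  bit 0 = 1: r = r^2 * 15 mod 29 = 1^2 * 15 = 1*15 = 15
  bit 1 = 0: r = r^2 mod 29 = 15^2 = 22
  bit 2 = 0: r = r^2 mod 29 = 22^2 = 20
  bit 3 = 1: r = r^2 * 15 mod 29 = 20^2 * 15 = 23*15 = 26
  -> B = 26
s = B^a = 26^10 mod 29  (bits of 10 = 1010)
  bit 0 = 1: r = r^2 * 26 mod 29 = 1^2 * 26 = 1*26 = 26
  bit 1 = 0: r = r^2 mod 29 = 26^2 = 9
  bit 2 = 1: r = r^2 * 26 mod 29 = 9^2 * 26 = 23*26 = 18
  bit 3 = 0: r = r^2 mod 29 = 18^2 = 5
  -> s = B^a = 5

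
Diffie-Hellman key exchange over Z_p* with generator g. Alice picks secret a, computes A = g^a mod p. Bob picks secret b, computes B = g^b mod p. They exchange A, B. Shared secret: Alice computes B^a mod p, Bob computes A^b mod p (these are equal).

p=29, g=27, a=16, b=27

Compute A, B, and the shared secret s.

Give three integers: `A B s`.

Answer: 25 14 7

Derivation:
A = 27^16 mod 29  (bits of 16 = 10000)
  bit 0 = 1: r = r^2 * 27 mod 29 = 1^2 * 27 = 1*27 = 27
  bit 1 = 0: r = r^2 mod 29 = 27^2 = 4
  bit 2 = 0: r = r^2 mod 29 = 4^2 = 16
  bit 3 = 0: r = r^2 mod 29 = 16^2 = 24
  bit 4 = 0: r = r^2 mod 29 = 24^2 = 25
  -> A = 25
B = 27^27 mod 29  (bits of 27 = 11011)
  bit 0 = 1: r = r^2 * 27 mod 29 = 1^2 * 27 = 1*27 = 27
  bit 1 = 1: r = r^2 * 27 mod 29 = 27^2 * 27 = 4*27 = 21
  bit 2 = 0: r = r^2 mod 29 = 21^2 = 6
  bit 3 = 1: r = r^2 * 27 mod 29 = 6^2 * 27 = 7*27 = 15
  bit 4 = 1: r = r^2 * 27 mod 29 = 15^2 * 27 = 22*27 = 14
  -> B = 14
s = B^a = 14^16 mod 29  (bits of 16 = 10000)
  bit 0 = 1: r = r^2 * 14 mod 29 = 1^2 * 14 = 1*14 = 14
  bit 1 = 0: r = r^2 mod 29 = 14^2 = 22
  bit 2 = 0: r = r^2 mod 29 = 22^2 = 20
  bit 3 = 0: r = r^2 mod 29 = 20^2 = 23
  bit 4 = 0: r = r^2 mod 29 = 23^2 = 7
  -> s = B^a = 7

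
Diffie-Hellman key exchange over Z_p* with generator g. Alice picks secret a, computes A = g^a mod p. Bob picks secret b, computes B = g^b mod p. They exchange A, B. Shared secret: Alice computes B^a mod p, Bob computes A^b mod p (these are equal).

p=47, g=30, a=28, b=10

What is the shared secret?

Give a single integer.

Answer: 2

Derivation:
A = 30^28 mod 47  (bits of 28 = 11100)
  bit 0 = 1: r = r^2 * 30 mod 47 = 1^2 * 30 = 1*30 = 30
  bit 1 = 1: r = r^2 * 30 mod 47 = 30^2 * 30 = 7*30 = 22
  bit 2 = 1: r = r^2 * 30 mod 47 = 22^2 * 30 = 14*30 = 44
  bit 3 = 0: r = r^2 mod 47 = 44^2 = 9
  bit 4 = 0: r = r^2 mod 47 = 9^2 = 34
  -> A = 34
B = 30^10 mod 47  (bits of 10 = 1010)
  bit 0 = 1: r = r^2 * 30 mod 47 = 1^2 * 30 = 1*30 = 30
  bit 1 = 0: r = r^2 mod 47 = 30^2 = 7
  bit 2 = 1: r = r^2 * 30 mod 47 = 7^2 * 30 = 2*30 = 13
  bit 3 = 0: r = r^2 mod 47 = 13^2 = 28
  -> B = 28
s = B^a = 28^28 mod 47  (bits of 28 = 11100)
  bit 0 = 1: r = r^2 * 28 mod 47 = 1^2 * 28 = 1*28 = 28
  bit 1 = 1: r = r^2 * 28 mod 47 = 28^2 * 28 = 32*28 = 3
  bit 2 = 1: r = r^2 * 28 mod 47 = 3^2 * 28 = 9*28 = 17
  bit 3 = 0: r = r^2 mod 47 = 17^2 = 7
  bit 4 = 0: r = r^2 mod 47 = 7^2 = 2
  -> s = B^a = 2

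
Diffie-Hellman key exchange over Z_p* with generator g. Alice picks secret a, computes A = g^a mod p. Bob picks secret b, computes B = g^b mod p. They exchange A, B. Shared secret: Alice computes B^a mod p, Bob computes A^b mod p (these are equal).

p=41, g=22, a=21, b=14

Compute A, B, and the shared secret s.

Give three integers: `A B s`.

A = 22^21 mod 41  (bits of 21 = 10101)
  bit 0 = 1: r = r^2 * 22 mod 41 = 1^2 * 22 = 1*22 = 22
  bit 1 = 0: r = r^2 mod 41 = 22^2 = 33
  bit 2 = 1: r = r^2 * 22 mod 41 = 33^2 * 22 = 23*22 = 14
  bit 3 = 0: r = r^2 mod 41 = 14^2 = 32
  bit 4 = 1: r = r^2 * 22 mod 41 = 32^2 * 22 = 40*22 = 19
  -> A = 19
B = 22^14 mod 41  (bits of 14 = 1110)
  bit 0 = 1: r = r^2 * 22 mod 41 = 1^2 * 22 = 1*22 = 22
  bit 1 = 1: r = r^2 * 22 mod 41 = 22^2 * 22 = 33*22 = 29
  bit 2 = 1: r = r^2 * 22 mod 41 = 29^2 * 22 = 21*22 = 11
  bit 3 = 0: r = r^2 mod 41 = 11^2 = 39
  -> B = 39
s = B^a = 39^21 mod 41  (bits of 21 = 10101)
  bit 0 = 1: r = r^2 * 39 mod 41 = 1^2 * 39 = 1*39 = 39
  bit 1 = 0: r = r^2 mod 41 = 39^2 = 4
  bit 2 = 1: r = r^2 * 39 mod 41 = 4^2 * 39 = 16*39 = 9
  bit 3 = 0: r = r^2 mod 41 = 9^2 = 40
  bit 4 = 1: r = r^2 * 39 mod 41 = 40^2 * 39 = 1*39 = 39
  -> s = B^a = 39

Answer: 19 39 39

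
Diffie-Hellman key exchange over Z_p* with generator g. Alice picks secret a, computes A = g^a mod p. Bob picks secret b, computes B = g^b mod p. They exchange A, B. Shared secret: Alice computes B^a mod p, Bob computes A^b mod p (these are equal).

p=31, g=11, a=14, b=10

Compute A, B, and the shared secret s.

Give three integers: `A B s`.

Answer: 14 5 25

Derivation:
A = 11^14 mod 31  (bits of 14 = 1110)
  bit 0 = 1: r = r^2 * 11 mod 31 = 1^2 * 11 = 1*11 = 11
  bit 1 = 1: r = r^2 * 11 mod 31 = 11^2 * 11 = 28*11 = 29
  bit 2 = 1: r = r^2 * 11 mod 31 = 29^2 * 11 = 4*11 = 13
  bit 3 = 0: r = r^2 mod 31 = 13^2 = 14
  -> A = 14
B = 11^10 mod 31  (bits of 10 = 1010)
  bit 0 = 1: r = r^2 * 11 mod 31 = 1^2 * 11 = 1*11 = 11
  bit 1 = 0: r = r^2 mod 31 = 11^2 = 28
  bit 2 = 1: r = r^2 * 11 mod 31 = 28^2 * 11 = 9*11 = 6
  bit 3 = 0: r = r^2 mod 31 = 6^2 = 5
  -> B = 5
s = B^a = 5^14 mod 31  (bits of 14 = 1110)
  bit 0 = 1: r = r^2 * 5 mod 31 = 1^2 * 5 = 1*5 = 5
  bit 1 = 1: r = r^2 * 5 mod 31 = 5^2 * 5 = 25*5 = 1
  bit 2 = 1: r = r^2 * 5 mod 31 = 1^2 * 5 = 1*5 = 5
  bit 3 = 0: r = r^2 mod 31 = 5^2 = 25
  -> s = B^a = 25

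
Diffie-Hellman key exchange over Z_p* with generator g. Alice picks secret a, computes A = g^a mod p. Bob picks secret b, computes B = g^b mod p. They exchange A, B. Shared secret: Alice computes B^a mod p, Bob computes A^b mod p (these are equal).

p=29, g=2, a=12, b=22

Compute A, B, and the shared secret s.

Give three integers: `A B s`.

A = 2^12 mod 29  (bits of 12 = 1100)
  bit 0 = 1: r = r^2 * 2 mod 29 = 1^2 * 2 = 1*2 = 2
  bit 1 = 1: r = r^2 * 2 mod 29 = 2^2 * 2 = 4*2 = 8
  bit 2 = 0: r = r^2 mod 29 = 8^2 = 6
  bit 3 = 0: r = r^2 mod 29 = 6^2 = 7
  -> A = 7
B = 2^22 mod 29  (bits of 22 = 10110)
  bit 0 = 1: r = r^2 * 2 mod 29 = 1^2 * 2 = 1*2 = 2
  bit 1 = 0: r = r^2 mod 29 = 2^2 = 4
  bit 2 = 1: r = r^2 * 2 mod 29 = 4^2 * 2 = 16*2 = 3
  bit 3 = 1: r = r^2 * 2 mod 29 = 3^2 * 2 = 9*2 = 18
  bit 4 = 0: r = r^2 mod 29 = 18^2 = 5
  -> B = 5
s = B^a = 5^12 mod 29  (bits of 12 = 1100)
  bit 0 = 1: r = r^2 * 5 mod 29 = 1^2 * 5 = 1*5 = 5
  bit 1 = 1: r = r^2 * 5 mod 29 = 5^2 * 5 = 25*5 = 9
  bit 2 = 0: r = r^2 mod 29 = 9^2 = 23
  bit 3 = 0: r = r^2 mod 29 = 23^2 = 7
  -> s = B^a = 7

Answer: 7 5 7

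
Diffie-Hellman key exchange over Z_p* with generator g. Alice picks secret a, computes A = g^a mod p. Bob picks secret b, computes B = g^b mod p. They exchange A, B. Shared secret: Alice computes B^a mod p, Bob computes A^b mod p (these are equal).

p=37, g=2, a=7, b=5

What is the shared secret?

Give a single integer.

A = 2^7 mod 37  (bits of 7 = 111)
  bit 0 = 1: r = r^2 * 2 mod 37 = 1^2 * 2 = 1*2 = 2
  bit 1 = 1: r = r^2 * 2 mod 37 = 2^2 * 2 = 4*2 = 8
  bit 2 = 1: r = r^2 * 2 mod 37 = 8^2 * 2 = 27*2 = 17
  -> A = 17
B = 2^5 mod 37  (bits of 5 = 101)
  bit 0 = 1: r = r^2 * 2 mod 37 = 1^2 * 2 = 1*2 = 2
  bit 1 = 0: r = r^2 mod 37 = 2^2 = 4
  bit 2 = 1: r = r^2 * 2 mod 37 = 4^2 * 2 = 16*2 = 32
  -> B = 32
s = B^a = 32^7 mod 37  (bits of 7 = 111)
  bit 0 = 1: r = r^2 * 32 mod 37 = 1^2 * 32 = 1*32 = 32
  bit 1 = 1: r = r^2 * 32 mod 37 = 32^2 * 32 = 25*32 = 23
  bit 2 = 1: r = r^2 * 32 mod 37 = 23^2 * 32 = 11*32 = 19
  -> s = B^a = 19

Answer: 19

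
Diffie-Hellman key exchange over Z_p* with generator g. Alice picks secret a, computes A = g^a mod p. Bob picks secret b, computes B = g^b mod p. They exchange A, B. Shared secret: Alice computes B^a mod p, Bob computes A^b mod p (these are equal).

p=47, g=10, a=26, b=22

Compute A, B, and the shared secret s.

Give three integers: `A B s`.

A = 10^26 mod 47  (bits of 26 = 11010)
  bit 0 = 1: r = r^2 * 10 mod 47 = 1^2 * 10 = 1*10 = 10
  bit 1 = 1: r = r^2 * 10 mod 47 = 10^2 * 10 = 6*10 = 13
  bit 2 = 0: r = r^2 mod 47 = 13^2 = 28
  bit 3 = 1: r = r^2 * 10 mod 47 = 28^2 * 10 = 32*10 = 38
  bit 4 = 0: r = r^2 mod 47 = 38^2 = 34
  -> A = 34
B = 10^22 mod 47  (bits of 22 = 10110)
  bit 0 = 1: r = r^2 * 10 mod 47 = 1^2 * 10 = 1*10 = 10
  bit 1 = 0: r = r^2 mod 47 = 10^2 = 6
  bit 2 = 1: r = r^2 * 10 mod 47 = 6^2 * 10 = 36*10 = 31
  bit 3 = 1: r = r^2 * 10 mod 47 = 31^2 * 10 = 21*10 = 22
  bit 4 = 0: r = r^2 mod 47 = 22^2 = 14
  -> B = 14
s = B^a = 14^26 mod 47  (bits of 26 = 11010)
  bit 0 = 1: r = r^2 * 14 mod 47 = 1^2 * 14 = 1*14 = 14
  bit 1 = 1: r = r^2 * 14 mod 47 = 14^2 * 14 = 8*14 = 18
  bit 2 = 0: r = r^2 mod 47 = 18^2 = 42
  bit 3 = 1: r = r^2 * 14 mod 47 = 42^2 * 14 = 25*14 = 21
  bit 4 = 0: r = r^2 mod 47 = 21^2 = 18
  -> s = B^a = 18

Answer: 34 14 18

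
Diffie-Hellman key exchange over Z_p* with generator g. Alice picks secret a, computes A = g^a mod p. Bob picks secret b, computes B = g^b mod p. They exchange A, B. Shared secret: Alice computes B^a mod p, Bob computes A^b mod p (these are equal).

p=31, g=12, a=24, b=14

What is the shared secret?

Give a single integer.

Answer: 2

Derivation:
A = 12^24 mod 31  (bits of 24 = 11000)
  bit 0 = 1: r = r^2 * 12 mod 31 = 1^2 * 12 = 1*12 = 12
  bit 1 = 1: r = r^2 * 12 mod 31 = 12^2 * 12 = 20*12 = 23
  bit 2 = 0: r = r^2 mod 31 = 23^2 = 2
  bit 3 = 0: r = r^2 mod 31 = 2^2 = 4
  bit 4 = 0: r = r^2 mod 31 = 4^2 = 16
  -> A = 16
B = 12^14 mod 31  (bits of 14 = 1110)
  bit 0 = 1: r = r^2 * 12 mod 31 = 1^2 * 12 = 1*12 = 12
  bit 1 = 1: r = r^2 * 12 mod 31 = 12^2 * 12 = 20*12 = 23
  bit 2 = 1: r = r^2 * 12 mod 31 = 23^2 * 12 = 2*12 = 24
  bit 3 = 0: r = r^2 mod 31 = 24^2 = 18
  -> B = 18
s = B^a = 18^24 mod 31  (bits of 24 = 11000)
  bit 0 = 1: r = r^2 * 18 mod 31 = 1^2 * 18 = 1*18 = 18
  bit 1 = 1: r = r^2 * 18 mod 31 = 18^2 * 18 = 14*18 = 4
  bit 2 = 0: r = r^2 mod 31 = 4^2 = 16
  bit 3 = 0: r = r^2 mod 31 = 16^2 = 8
  bit 4 = 0: r = r^2 mod 31 = 8^2 = 2
  -> s = B^a = 2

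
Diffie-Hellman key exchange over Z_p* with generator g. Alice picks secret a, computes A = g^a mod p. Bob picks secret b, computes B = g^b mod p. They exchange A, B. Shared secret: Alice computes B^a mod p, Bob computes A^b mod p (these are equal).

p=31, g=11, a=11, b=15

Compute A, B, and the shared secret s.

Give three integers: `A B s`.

Answer: 24 30 30

Derivation:
A = 11^11 mod 31  (bits of 11 = 1011)
  bit 0 = 1: r = r^2 * 11 mod 31 = 1^2 * 11 = 1*11 = 11
  bit 1 = 0: r = r^2 mod 31 = 11^2 = 28
  bit 2 = 1: r = r^2 * 11 mod 31 = 28^2 * 11 = 9*11 = 6
  bit 3 = 1: r = r^2 * 11 mod 31 = 6^2 * 11 = 5*11 = 24
  -> A = 24
B = 11^15 mod 31  (bits of 15 = 1111)
  bit 0 = 1: r = r^2 * 11 mod 31 = 1^2 * 11 = 1*11 = 11
  bit 1 = 1: r = r^2 * 11 mod 31 = 11^2 * 11 = 28*11 = 29
  bit 2 = 1: r = r^2 * 11 mod 31 = 29^2 * 11 = 4*11 = 13
  bit 3 = 1: r = r^2 * 11 mod 31 = 13^2 * 11 = 14*11 = 30
  -> B = 30
s = B^a = 30^11 mod 31  (bits of 11 = 1011)
  bit 0 = 1: r = r^2 * 30 mod 31 = 1^2 * 30 = 1*30 = 30
  bit 1 = 0: r = r^2 mod 31 = 30^2 = 1
  bit 2 = 1: r = r^2 * 30 mod 31 = 1^2 * 30 = 1*30 = 30
  bit 3 = 1: r = r^2 * 30 mod 31 = 30^2 * 30 = 1*30 = 30
  -> s = B^a = 30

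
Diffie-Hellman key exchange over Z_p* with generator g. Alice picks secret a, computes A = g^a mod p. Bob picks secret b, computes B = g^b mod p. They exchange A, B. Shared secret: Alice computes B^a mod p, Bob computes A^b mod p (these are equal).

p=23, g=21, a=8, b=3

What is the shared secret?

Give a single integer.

Answer: 4

Derivation:
A = 21^8 mod 23  (bits of 8 = 1000)
  bit 0 = 1: r = r^2 * 21 mod 23 = 1^2 * 21 = 1*21 = 21
  bit 1 = 0: r = r^2 mod 23 = 21^2 = 4
  bit 2 = 0: r = r^2 mod 23 = 4^2 = 16
  bit 3 = 0: r = r^2 mod 23 = 16^2 = 3
  -> A = 3
B = 21^3 mod 23  (bits of 3 = 11)
  bit 0 = 1: r = r^2 * 21 mod 23 = 1^2 * 21 = 1*21 = 21
  bit 1 = 1: r = r^2 * 21 mod 23 = 21^2 * 21 = 4*21 = 15
  -> B = 15
s = B^a = 15^8 mod 23  (bits of 8 = 1000)
  bit 0 = 1: r = r^2 * 15 mod 23 = 1^2 * 15 = 1*15 = 15
  bit 1 = 0: r = r^2 mod 23 = 15^2 = 18
  bit 2 = 0: r = r^2 mod 23 = 18^2 = 2
  bit 3 = 0: r = r^2 mod 23 = 2^2 = 4
  -> s = B^a = 4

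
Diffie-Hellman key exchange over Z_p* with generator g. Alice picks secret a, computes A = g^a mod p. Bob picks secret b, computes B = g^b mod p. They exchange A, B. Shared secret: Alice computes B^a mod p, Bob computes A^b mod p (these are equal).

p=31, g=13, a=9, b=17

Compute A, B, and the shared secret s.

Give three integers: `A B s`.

A = 13^9 mod 31  (bits of 9 = 1001)
  bit 0 = 1: r = r^2 * 13 mod 31 = 1^2 * 13 = 1*13 = 13
  bit 1 = 0: r = r^2 mod 31 = 13^2 = 14
  bit 2 = 0: r = r^2 mod 31 = 14^2 = 10
  bit 3 = 1: r = r^2 * 13 mod 31 = 10^2 * 13 = 7*13 = 29
  -> A = 29
B = 13^17 mod 31  (bits of 17 = 10001)
  bit 0 = 1: r = r^2 * 13 mod 31 = 1^2 * 13 = 1*13 = 13
  bit 1 = 0: r = r^2 mod 31 = 13^2 = 14
  bit 2 = 0: r = r^2 mod 31 = 14^2 = 10
  bit 3 = 0: r = r^2 mod 31 = 10^2 = 7
  bit 4 = 1: r = r^2 * 13 mod 31 = 7^2 * 13 = 18*13 = 17
  -> B = 17
s = B^a = 17^9 mod 31  (bits of 9 = 1001)
  bit 0 = 1: r = r^2 * 17 mod 31 = 1^2 * 17 = 1*17 = 17
  bit 1 = 0: r = r^2 mod 31 = 17^2 = 10
  bit 2 = 0: r = r^2 mod 31 = 10^2 = 7
  bit 3 = 1: r = r^2 * 17 mod 31 = 7^2 * 17 = 18*17 = 27
  -> s = B^a = 27

Answer: 29 17 27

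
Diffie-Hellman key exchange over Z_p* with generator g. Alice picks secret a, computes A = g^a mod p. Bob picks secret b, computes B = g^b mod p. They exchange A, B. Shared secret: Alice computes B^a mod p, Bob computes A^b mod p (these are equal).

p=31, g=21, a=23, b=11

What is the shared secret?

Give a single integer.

Answer: 22

Derivation:
A = 21^23 mod 31  (bits of 23 = 10111)
  bit 0 = 1: r = r^2 * 21 mod 31 = 1^2 * 21 = 1*21 = 21
  bit 1 = 0: r = r^2 mod 31 = 21^2 = 7
  bit 2 = 1: r = r^2 * 21 mod 31 = 7^2 * 21 = 18*21 = 6
  bit 3 = 1: r = r^2 * 21 mod 31 = 6^2 * 21 = 5*21 = 12
  bit 4 = 1: r = r^2 * 21 mod 31 = 12^2 * 21 = 20*21 = 17
  -> A = 17
B = 21^11 mod 31  (bits of 11 = 1011)
  bit 0 = 1: r = r^2 * 21 mod 31 = 1^2 * 21 = 1*21 = 21
  bit 1 = 0: r = r^2 mod 31 = 21^2 = 7
  bit 2 = 1: r = r^2 * 21 mod 31 = 7^2 * 21 = 18*21 = 6
  bit 3 = 1: r = r^2 * 21 mod 31 = 6^2 * 21 = 5*21 = 12
  -> B = 12
s = B^a = 12^23 mod 31  (bits of 23 = 10111)
  bit 0 = 1: r = r^2 * 12 mod 31 = 1^2 * 12 = 1*12 = 12
  bit 1 = 0: r = r^2 mod 31 = 12^2 = 20
  bit 2 = 1: r = r^2 * 12 mod 31 = 20^2 * 12 = 28*12 = 26
  bit 3 = 1: r = r^2 * 12 mod 31 = 26^2 * 12 = 25*12 = 21
  bit 4 = 1: r = r^2 * 12 mod 31 = 21^2 * 12 = 7*12 = 22
  -> s = B^a = 22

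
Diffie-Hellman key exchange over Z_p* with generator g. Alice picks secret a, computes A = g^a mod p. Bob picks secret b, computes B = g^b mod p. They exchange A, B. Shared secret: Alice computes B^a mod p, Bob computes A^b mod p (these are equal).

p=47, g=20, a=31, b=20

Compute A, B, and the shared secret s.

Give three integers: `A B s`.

Answer: 44 14 7

Derivation:
A = 20^31 mod 47  (bits of 31 = 11111)
  bit 0 = 1: r = r^2 * 20 mod 47 = 1^2 * 20 = 1*20 = 20
  bit 1 = 1: r = r^2 * 20 mod 47 = 20^2 * 20 = 24*20 = 10
  bit 2 = 1: r = r^2 * 20 mod 47 = 10^2 * 20 = 6*20 = 26
  bit 3 = 1: r = r^2 * 20 mod 47 = 26^2 * 20 = 18*20 = 31
  bit 4 = 1: r = r^2 * 20 mod 47 = 31^2 * 20 = 21*20 = 44
  -> A = 44
B = 20^20 mod 47  (bits of 20 = 10100)
  bit 0 = 1: r = r^2 * 20 mod 47 = 1^2 * 20 = 1*20 = 20
  bit 1 = 0: r = r^2 mod 47 = 20^2 = 24
  bit 2 = 1: r = r^2 * 20 mod 47 = 24^2 * 20 = 12*20 = 5
  bit 3 = 0: r = r^2 mod 47 = 5^2 = 25
  bit 4 = 0: r = r^2 mod 47 = 25^2 = 14
  -> B = 14
s = B^a = 14^31 mod 47  (bits of 31 = 11111)
  bit 0 = 1: r = r^2 * 14 mod 47 = 1^2 * 14 = 1*14 = 14
  bit 1 = 1: r = r^2 * 14 mod 47 = 14^2 * 14 = 8*14 = 18
  bit 2 = 1: r = r^2 * 14 mod 47 = 18^2 * 14 = 42*14 = 24
  bit 3 = 1: r = r^2 * 14 mod 47 = 24^2 * 14 = 12*14 = 27
  bit 4 = 1: r = r^2 * 14 mod 47 = 27^2 * 14 = 24*14 = 7
  -> s = B^a = 7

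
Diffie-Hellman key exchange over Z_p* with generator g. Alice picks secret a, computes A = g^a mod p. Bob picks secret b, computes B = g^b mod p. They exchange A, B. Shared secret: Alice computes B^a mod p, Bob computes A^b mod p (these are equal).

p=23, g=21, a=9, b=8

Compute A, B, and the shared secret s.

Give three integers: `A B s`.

Answer: 17 3 18

Derivation:
A = 21^9 mod 23  (bits of 9 = 1001)
  bit 0 = 1: r = r^2 * 21 mod 23 = 1^2 * 21 = 1*21 = 21
  bit 1 = 0: r = r^2 mod 23 = 21^2 = 4
  bit 2 = 0: r = r^2 mod 23 = 4^2 = 16
  bit 3 = 1: r = r^2 * 21 mod 23 = 16^2 * 21 = 3*21 = 17
  -> A = 17
B = 21^8 mod 23  (bits of 8 = 1000)
  bit 0 = 1: r = r^2 * 21 mod 23 = 1^2 * 21 = 1*21 = 21
  bit 1 = 0: r = r^2 mod 23 = 21^2 = 4
  bit 2 = 0: r = r^2 mod 23 = 4^2 = 16
  bit 3 = 0: r = r^2 mod 23 = 16^2 = 3
  -> B = 3
s = B^a = 3^9 mod 23  (bits of 9 = 1001)
  bit 0 = 1: r = r^2 * 3 mod 23 = 1^2 * 3 = 1*3 = 3
  bit 1 = 0: r = r^2 mod 23 = 3^2 = 9
  bit 2 = 0: r = r^2 mod 23 = 9^2 = 12
  bit 3 = 1: r = r^2 * 3 mod 23 = 12^2 * 3 = 6*3 = 18
  -> s = B^a = 18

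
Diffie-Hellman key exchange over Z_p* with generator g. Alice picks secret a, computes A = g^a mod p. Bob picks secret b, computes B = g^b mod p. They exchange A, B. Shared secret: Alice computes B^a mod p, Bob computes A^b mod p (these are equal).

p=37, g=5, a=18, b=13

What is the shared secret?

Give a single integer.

A = 5^18 mod 37  (bits of 18 = 10010)
  bit 0 = 1: r = r^2 * 5 mod 37 = 1^2 * 5 = 1*5 = 5
  bit 1 = 0: r = r^2 mod 37 = 5^2 = 25
  bit 2 = 0: r = r^2 mod 37 = 25^2 = 33
  bit 3 = 1: r = r^2 * 5 mod 37 = 33^2 * 5 = 16*5 = 6
  bit 4 = 0: r = r^2 mod 37 = 6^2 = 36
  -> A = 36
B = 5^13 mod 37  (bits of 13 = 1101)
  bit 0 = 1: r = r^2 * 5 mod 37 = 1^2 * 5 = 1*5 = 5
  bit 1 = 1: r = r^2 * 5 mod 37 = 5^2 * 5 = 25*5 = 14
  bit 2 = 0: r = r^2 mod 37 = 14^2 = 11
  bit 3 = 1: r = r^2 * 5 mod 37 = 11^2 * 5 = 10*5 = 13
  -> B = 13
s = B^a = 13^18 mod 37  (bits of 18 = 10010)
  bit 0 = 1: r = r^2 * 13 mod 37 = 1^2 * 13 = 1*13 = 13
  bit 1 = 0: r = r^2 mod 37 = 13^2 = 21
  bit 2 = 0: r = r^2 mod 37 = 21^2 = 34
  bit 3 = 1: r = r^2 * 13 mod 37 = 34^2 * 13 = 9*13 = 6
  bit 4 = 0: r = r^2 mod 37 = 6^2 = 36
  -> s = B^a = 36

Answer: 36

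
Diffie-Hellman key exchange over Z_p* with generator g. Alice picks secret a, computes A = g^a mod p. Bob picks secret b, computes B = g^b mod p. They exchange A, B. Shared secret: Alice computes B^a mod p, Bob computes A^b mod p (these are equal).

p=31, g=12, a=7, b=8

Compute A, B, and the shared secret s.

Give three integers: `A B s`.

A = 12^7 mod 31  (bits of 7 = 111)
  bit 0 = 1: r = r^2 * 12 mod 31 = 1^2 * 12 = 1*12 = 12
  bit 1 = 1: r = r^2 * 12 mod 31 = 12^2 * 12 = 20*12 = 23
  bit 2 = 1: r = r^2 * 12 mod 31 = 23^2 * 12 = 2*12 = 24
  -> A = 24
B = 12^8 mod 31  (bits of 8 = 1000)
  bit 0 = 1: r = r^2 * 12 mod 31 = 1^2 * 12 = 1*12 = 12
  bit 1 = 0: r = r^2 mod 31 = 12^2 = 20
  bit 2 = 0: r = r^2 mod 31 = 20^2 = 28
  bit 3 = 0: r = r^2 mod 31 = 28^2 = 9
  -> B = 9
s = B^a = 9^7 mod 31  (bits of 7 = 111)
  bit 0 = 1: r = r^2 * 9 mod 31 = 1^2 * 9 = 1*9 = 9
  bit 1 = 1: r = r^2 * 9 mod 31 = 9^2 * 9 = 19*9 = 16
  bit 2 = 1: r = r^2 * 9 mod 31 = 16^2 * 9 = 8*9 = 10
  -> s = B^a = 10

Answer: 24 9 10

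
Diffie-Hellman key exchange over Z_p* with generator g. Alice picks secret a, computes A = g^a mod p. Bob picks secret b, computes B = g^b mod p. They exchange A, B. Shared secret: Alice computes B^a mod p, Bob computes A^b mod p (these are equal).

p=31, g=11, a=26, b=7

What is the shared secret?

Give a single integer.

Answer: 28

Derivation:
A = 11^26 mod 31  (bits of 26 = 11010)
  bit 0 = 1: r = r^2 * 11 mod 31 = 1^2 * 11 = 1*11 = 11
  bit 1 = 1: r = r^2 * 11 mod 31 = 11^2 * 11 = 28*11 = 29
  bit 2 = 0: r = r^2 mod 31 = 29^2 = 4
  bit 3 = 1: r = r^2 * 11 mod 31 = 4^2 * 11 = 16*11 = 21
  bit 4 = 0: r = r^2 mod 31 = 21^2 = 7
  -> A = 7
B = 11^7 mod 31  (bits of 7 = 111)
  bit 0 = 1: r = r^2 * 11 mod 31 = 1^2 * 11 = 1*11 = 11
  bit 1 = 1: r = r^2 * 11 mod 31 = 11^2 * 11 = 28*11 = 29
  bit 2 = 1: r = r^2 * 11 mod 31 = 29^2 * 11 = 4*11 = 13
  -> B = 13
s = B^a = 13^26 mod 31  (bits of 26 = 11010)
  bit 0 = 1: r = r^2 * 13 mod 31 = 1^2 * 13 = 1*13 = 13
  bit 1 = 1: r = r^2 * 13 mod 31 = 13^2 * 13 = 14*13 = 27
  bit 2 = 0: r = r^2 mod 31 = 27^2 = 16
  bit 3 = 1: r = r^2 * 13 mod 31 = 16^2 * 13 = 8*13 = 11
  bit 4 = 0: r = r^2 mod 31 = 11^2 = 28
  -> s = B^a = 28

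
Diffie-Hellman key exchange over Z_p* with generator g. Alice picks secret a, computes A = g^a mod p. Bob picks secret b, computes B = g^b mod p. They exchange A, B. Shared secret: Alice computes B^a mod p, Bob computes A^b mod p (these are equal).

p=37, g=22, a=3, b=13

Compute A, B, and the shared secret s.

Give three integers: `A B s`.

Answer: 29 17 29

Derivation:
A = 22^3 mod 37  (bits of 3 = 11)
  bit 0 = 1: r = r^2 * 22 mod 37 = 1^2 * 22 = 1*22 = 22
  bit 1 = 1: r = r^2 * 22 mod 37 = 22^2 * 22 = 3*22 = 29
  -> A = 29
B = 22^13 mod 37  (bits of 13 = 1101)
  bit 0 = 1: r = r^2 * 22 mod 37 = 1^2 * 22 = 1*22 = 22
  bit 1 = 1: r = r^2 * 22 mod 37 = 22^2 * 22 = 3*22 = 29
  bit 2 = 0: r = r^2 mod 37 = 29^2 = 27
  bit 3 = 1: r = r^2 * 22 mod 37 = 27^2 * 22 = 26*22 = 17
  -> B = 17
s = B^a = 17^3 mod 37  (bits of 3 = 11)
  bit 0 = 1: r = r^2 * 17 mod 37 = 1^2 * 17 = 1*17 = 17
  bit 1 = 1: r = r^2 * 17 mod 37 = 17^2 * 17 = 30*17 = 29
  -> s = B^a = 29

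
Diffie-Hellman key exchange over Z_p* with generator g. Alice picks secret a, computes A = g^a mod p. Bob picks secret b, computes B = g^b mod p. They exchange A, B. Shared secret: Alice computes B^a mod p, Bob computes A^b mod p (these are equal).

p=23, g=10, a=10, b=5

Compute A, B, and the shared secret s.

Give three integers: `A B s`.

A = 10^10 mod 23  (bits of 10 = 1010)
  bit 0 = 1: r = r^2 * 10 mod 23 = 1^2 * 10 = 1*10 = 10
  bit 1 = 0: r = r^2 mod 23 = 10^2 = 8
  bit 2 = 1: r = r^2 * 10 mod 23 = 8^2 * 10 = 18*10 = 19
  bit 3 = 0: r = r^2 mod 23 = 19^2 = 16
  -> A = 16
B = 10^5 mod 23  (bits of 5 = 101)
  bit 0 = 1: r = r^2 * 10 mod 23 = 1^2 * 10 = 1*10 = 10
  bit 1 = 0: r = r^2 mod 23 = 10^2 = 8
  bit 2 = 1: r = r^2 * 10 mod 23 = 8^2 * 10 = 18*10 = 19
  -> B = 19
s = B^a = 19^10 mod 23  (bits of 10 = 1010)
  bit 0 = 1: r = r^2 * 19 mod 23 = 1^2 * 19 = 1*19 = 19
  bit 1 = 0: r = r^2 mod 23 = 19^2 = 16
  bit 2 = 1: r = r^2 * 19 mod 23 = 16^2 * 19 = 3*19 = 11
  bit 3 = 0: r = r^2 mod 23 = 11^2 = 6
  -> s = B^a = 6

Answer: 16 19 6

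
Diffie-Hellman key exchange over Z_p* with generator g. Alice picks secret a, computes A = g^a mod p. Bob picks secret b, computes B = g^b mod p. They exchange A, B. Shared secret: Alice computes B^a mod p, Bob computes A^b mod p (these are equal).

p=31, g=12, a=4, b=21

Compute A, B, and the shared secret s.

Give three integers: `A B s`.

A = 12^4 mod 31  (bits of 4 = 100)
  bit 0 = 1: r = r^2 * 12 mod 31 = 1^2 * 12 = 1*12 = 12
  bit 1 = 0: r = r^2 mod 31 = 12^2 = 20
  bit 2 = 0: r = r^2 mod 31 = 20^2 = 28
  -> A = 28
B = 12^21 mod 31  (bits of 21 = 10101)
  bit 0 = 1: r = r^2 * 12 mod 31 = 1^2 * 12 = 1*12 = 12
  bit 1 = 0: r = r^2 mod 31 = 12^2 = 20
  bit 2 = 1: r = r^2 * 12 mod 31 = 20^2 * 12 = 28*12 = 26
  bit 3 = 0: r = r^2 mod 31 = 26^2 = 25
  bit 4 = 1: r = r^2 * 12 mod 31 = 25^2 * 12 = 5*12 = 29
  -> B = 29
s = B^a = 29^4 mod 31  (bits of 4 = 100)
  bit 0 = 1: r = r^2 * 29 mod 31 = 1^2 * 29 = 1*29 = 29
  bit 1 = 0: r = r^2 mod 31 = 29^2 = 4
  bit 2 = 0: r = r^2 mod 31 = 4^2 = 16
  -> s = B^a = 16

Answer: 28 29 16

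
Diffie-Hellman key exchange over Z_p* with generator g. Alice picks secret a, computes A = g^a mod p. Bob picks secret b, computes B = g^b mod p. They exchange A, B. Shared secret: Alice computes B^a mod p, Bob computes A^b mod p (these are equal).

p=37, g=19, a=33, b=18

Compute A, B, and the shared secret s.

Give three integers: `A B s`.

A = 19^33 mod 37  (bits of 33 = 100001)
  bit 0 = 1: r = r^2 * 19 mod 37 = 1^2 * 19 = 1*19 = 19
  bit 1 = 0: r = r^2 mod 37 = 19^2 = 28
  bit 2 = 0: r = r^2 mod 37 = 28^2 = 7
  bit 3 = 0: r = r^2 mod 37 = 7^2 = 12
  bit 4 = 0: r = r^2 mod 37 = 12^2 = 33
  bit 5 = 1: r = r^2 * 19 mod 37 = 33^2 * 19 = 16*19 = 8
  -> A = 8
B = 19^18 mod 37  (bits of 18 = 10010)
  bit 0 = 1: r = r^2 * 19 mod 37 = 1^2 * 19 = 1*19 = 19
  bit 1 = 0: r = r^2 mod 37 = 19^2 = 28
  bit 2 = 0: r = r^2 mod 37 = 28^2 = 7
  bit 3 = 1: r = r^2 * 19 mod 37 = 7^2 * 19 = 12*19 = 6
  bit 4 = 0: r = r^2 mod 37 = 6^2 = 36
  -> B = 36
s = B^a = 36^33 mod 37  (bits of 33 = 100001)
  bit 0 = 1: r = r^2 * 36 mod 37 = 1^2 * 36 = 1*36 = 36
  bit 1 = 0: r = r^2 mod 37 = 36^2 = 1
  bit 2 = 0: r = r^2 mod 37 = 1^2 = 1
  bit 3 = 0: r = r^2 mod 37 = 1^2 = 1
  bit 4 = 0: r = r^2 mod 37 = 1^2 = 1
  bit 5 = 1: r = r^2 * 36 mod 37 = 1^2 * 36 = 1*36 = 36
  -> s = B^a = 36

Answer: 8 36 36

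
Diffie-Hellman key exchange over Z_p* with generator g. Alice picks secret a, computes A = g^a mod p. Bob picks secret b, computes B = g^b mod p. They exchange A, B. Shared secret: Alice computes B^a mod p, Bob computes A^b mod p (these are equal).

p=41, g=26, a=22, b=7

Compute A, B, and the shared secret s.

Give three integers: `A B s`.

Answer: 21 7 33

Derivation:
A = 26^22 mod 41  (bits of 22 = 10110)
  bit 0 = 1: r = r^2 * 26 mod 41 = 1^2 * 26 = 1*26 = 26
  bit 1 = 0: r = r^2 mod 41 = 26^2 = 20
  bit 2 = 1: r = r^2 * 26 mod 41 = 20^2 * 26 = 31*26 = 27
  bit 3 = 1: r = r^2 * 26 mod 41 = 27^2 * 26 = 32*26 = 12
  bit 4 = 0: r = r^2 mod 41 = 12^2 = 21
  -> A = 21
B = 26^7 mod 41  (bits of 7 = 111)
  bit 0 = 1: r = r^2 * 26 mod 41 = 1^2 * 26 = 1*26 = 26
  bit 1 = 1: r = r^2 * 26 mod 41 = 26^2 * 26 = 20*26 = 28
  bit 2 = 1: r = r^2 * 26 mod 41 = 28^2 * 26 = 5*26 = 7
  -> B = 7
s = B^a = 7^22 mod 41  (bits of 22 = 10110)
  bit 0 = 1: r = r^2 * 7 mod 41 = 1^2 * 7 = 1*7 = 7
  bit 1 = 0: r = r^2 mod 41 = 7^2 = 8
  bit 2 = 1: r = r^2 * 7 mod 41 = 8^2 * 7 = 23*7 = 38
  bit 3 = 1: r = r^2 * 7 mod 41 = 38^2 * 7 = 9*7 = 22
  bit 4 = 0: r = r^2 mod 41 = 22^2 = 33
  -> s = B^a = 33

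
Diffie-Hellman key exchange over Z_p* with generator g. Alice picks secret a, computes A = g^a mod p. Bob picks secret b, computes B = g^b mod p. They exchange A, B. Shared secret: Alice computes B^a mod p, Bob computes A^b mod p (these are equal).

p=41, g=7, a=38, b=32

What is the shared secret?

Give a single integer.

A = 7^38 mod 41  (bits of 38 = 100110)
  bit 0 = 1: r = r^2 * 7 mod 41 = 1^2 * 7 = 1*7 = 7
  bit 1 = 0: r = r^2 mod 41 = 7^2 = 8
  bit 2 = 0: r = r^2 mod 41 = 8^2 = 23
  bit 3 = 1: r = r^2 * 7 mod 41 = 23^2 * 7 = 37*7 = 13
  bit 4 = 1: r = r^2 * 7 mod 41 = 13^2 * 7 = 5*7 = 35
  bit 5 = 0: r = r^2 mod 41 = 35^2 = 36
  -> A = 36
B = 7^32 mod 41  (bits of 32 = 100000)
  bit 0 = 1: r = r^2 * 7 mod 41 = 1^2 * 7 = 1*7 = 7
  bit 1 = 0: r = r^2 mod 41 = 7^2 = 8
  bit 2 = 0: r = r^2 mod 41 = 8^2 = 23
  bit 3 = 0: r = r^2 mod 41 = 23^2 = 37
  bit 4 = 0: r = r^2 mod 41 = 37^2 = 16
  bit 5 = 0: r = r^2 mod 41 = 16^2 = 10
  -> B = 10
s = B^a = 10^38 mod 41  (bits of 38 = 100110)
  bit 0 = 1: r = r^2 * 10 mod 41 = 1^2 * 10 = 1*10 = 10
  bit 1 = 0: r = r^2 mod 41 = 10^2 = 18
  bit 2 = 0: r = r^2 mod 41 = 18^2 = 37
  bit 3 = 1: r = r^2 * 10 mod 41 = 37^2 * 10 = 16*10 = 37
  bit 4 = 1: r = r^2 * 10 mod 41 = 37^2 * 10 = 16*10 = 37
  bit 5 = 0: r = r^2 mod 41 = 37^2 = 16
  -> s = B^a = 16

Answer: 16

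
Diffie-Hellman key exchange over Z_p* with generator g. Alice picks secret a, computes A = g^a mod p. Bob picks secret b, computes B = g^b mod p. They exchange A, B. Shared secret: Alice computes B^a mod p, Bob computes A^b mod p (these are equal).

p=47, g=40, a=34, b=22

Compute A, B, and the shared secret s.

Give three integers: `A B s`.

A = 40^34 mod 47  (bits of 34 = 100010)
  bit 0 = 1: r = r^2 * 40 mod 47 = 1^2 * 40 = 1*40 = 40
  bit 1 = 0: r = r^2 mod 47 = 40^2 = 2
  bit 2 = 0: r = r^2 mod 47 = 2^2 = 4
  bit 3 = 0: r = r^2 mod 47 = 4^2 = 16
  bit 4 = 1: r = r^2 * 40 mod 47 = 16^2 * 40 = 21*40 = 41
  bit 5 = 0: r = r^2 mod 47 = 41^2 = 36
  -> A = 36
B = 40^22 mod 47  (bits of 22 = 10110)
  bit 0 = 1: r = r^2 * 40 mod 47 = 1^2 * 40 = 1*40 = 40
  bit 1 = 0: r = r^2 mod 47 = 40^2 = 2
  bit 2 = 1: r = r^2 * 40 mod 47 = 2^2 * 40 = 4*40 = 19
  bit 3 = 1: r = r^2 * 40 mod 47 = 19^2 * 40 = 32*40 = 11
  bit 4 = 0: r = r^2 mod 47 = 11^2 = 27
  -> B = 27
s = B^a = 27^34 mod 47  (bits of 34 = 100010)
  bit 0 = 1: r = r^2 * 27 mod 47 = 1^2 * 27 = 1*27 = 27
  bit 1 = 0: r = r^2 mod 47 = 27^2 = 24
  bit 2 = 0: r = r^2 mod 47 = 24^2 = 12
  bit 3 = 0: r = r^2 mod 47 = 12^2 = 3
  bit 4 = 1: r = r^2 * 27 mod 47 = 3^2 * 27 = 9*27 = 8
  bit 5 = 0: r = r^2 mod 47 = 8^2 = 17
  -> s = B^a = 17

Answer: 36 27 17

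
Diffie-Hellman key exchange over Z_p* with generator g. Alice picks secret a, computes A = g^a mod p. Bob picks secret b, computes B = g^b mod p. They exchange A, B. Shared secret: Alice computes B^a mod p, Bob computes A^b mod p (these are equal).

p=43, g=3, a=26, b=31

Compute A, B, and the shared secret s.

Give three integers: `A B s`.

A = 3^26 mod 43  (bits of 26 = 11010)
  bit 0 = 1: r = r^2 * 3 mod 43 = 1^2 * 3 = 1*3 = 3
  bit 1 = 1: r = r^2 * 3 mod 43 = 3^2 * 3 = 9*3 = 27
  bit 2 = 0: r = r^2 mod 43 = 27^2 = 41
  bit 3 = 1: r = r^2 * 3 mod 43 = 41^2 * 3 = 4*3 = 12
  bit 4 = 0: r = r^2 mod 43 = 12^2 = 15
  -> A = 15
B = 3^31 mod 43  (bits of 31 = 11111)
  bit 0 = 1: r = r^2 * 3 mod 43 = 1^2 * 3 = 1*3 = 3
  bit 1 = 1: r = r^2 * 3 mod 43 = 3^2 * 3 = 9*3 = 27
  bit 2 = 1: r = r^2 * 3 mod 43 = 27^2 * 3 = 41*3 = 37
  bit 3 = 1: r = r^2 * 3 mod 43 = 37^2 * 3 = 36*3 = 22
  bit 4 = 1: r = r^2 * 3 mod 43 = 22^2 * 3 = 11*3 = 33
  -> B = 33
s = B^a = 33^26 mod 43  (bits of 26 = 11010)
  bit 0 = 1: r = r^2 * 33 mod 43 = 1^2 * 33 = 1*33 = 33
  bit 1 = 1: r = r^2 * 33 mod 43 = 33^2 * 33 = 14*33 = 32
  bit 2 = 0: r = r^2 mod 43 = 32^2 = 35
  bit 3 = 1: r = r^2 * 33 mod 43 = 35^2 * 33 = 21*33 = 5
  bit 4 = 0: r = r^2 mod 43 = 5^2 = 25
  -> s = B^a = 25

Answer: 15 33 25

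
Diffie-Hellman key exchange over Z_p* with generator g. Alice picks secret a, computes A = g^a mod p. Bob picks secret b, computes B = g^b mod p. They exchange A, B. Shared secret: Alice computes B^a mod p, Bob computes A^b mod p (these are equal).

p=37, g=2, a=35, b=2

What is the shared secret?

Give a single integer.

Answer: 28

Derivation:
A = 2^35 mod 37  (bits of 35 = 100011)
  bit 0 = 1: r = r^2 * 2 mod 37 = 1^2 * 2 = 1*2 = 2
  bit 1 = 0: r = r^2 mod 37 = 2^2 = 4
  bit 2 = 0: r = r^2 mod 37 = 4^2 = 16
  bit 3 = 0: r = r^2 mod 37 = 16^2 = 34
  bit 4 = 1: r = r^2 * 2 mod 37 = 34^2 * 2 = 9*2 = 18
  bit 5 = 1: r = r^2 * 2 mod 37 = 18^2 * 2 = 28*2 = 19
  -> A = 19
B = 2^2 mod 37  (bits of 2 = 10)
  bit 0 = 1: r = r^2 * 2 mod 37 = 1^2 * 2 = 1*2 = 2
  bit 1 = 0: r = r^2 mod 37 = 2^2 = 4
  -> B = 4
s = B^a = 4^35 mod 37  (bits of 35 = 100011)
  bit 0 = 1: r = r^2 * 4 mod 37 = 1^2 * 4 = 1*4 = 4
  bit 1 = 0: r = r^2 mod 37 = 4^2 = 16
  bit 2 = 0: r = r^2 mod 37 = 16^2 = 34
  bit 3 = 0: r = r^2 mod 37 = 34^2 = 9
  bit 4 = 1: r = r^2 * 4 mod 37 = 9^2 * 4 = 7*4 = 28
  bit 5 = 1: r = r^2 * 4 mod 37 = 28^2 * 4 = 7*4 = 28
  -> s = B^a = 28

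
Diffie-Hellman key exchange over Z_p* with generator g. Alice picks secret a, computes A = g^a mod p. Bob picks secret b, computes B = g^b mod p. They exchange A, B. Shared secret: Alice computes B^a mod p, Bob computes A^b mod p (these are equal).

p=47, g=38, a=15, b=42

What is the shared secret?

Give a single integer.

Answer: 6

Derivation:
A = 38^15 mod 47  (bits of 15 = 1111)
  bit 0 = 1: r = r^2 * 38 mod 47 = 1^2 * 38 = 1*38 = 38
  bit 1 = 1: r = r^2 * 38 mod 47 = 38^2 * 38 = 34*38 = 23
  bit 2 = 1: r = r^2 * 38 mod 47 = 23^2 * 38 = 12*38 = 33
  bit 3 = 1: r = r^2 * 38 mod 47 = 33^2 * 38 = 8*38 = 22
  -> A = 22
B = 38^42 mod 47  (bits of 42 = 101010)
  bit 0 = 1: r = r^2 * 38 mod 47 = 1^2 * 38 = 1*38 = 38
  bit 1 = 0: r = r^2 mod 47 = 38^2 = 34
  bit 2 = 1: r = r^2 * 38 mod 47 = 34^2 * 38 = 28*38 = 30
  bit 3 = 0: r = r^2 mod 47 = 30^2 = 7
  bit 4 = 1: r = r^2 * 38 mod 47 = 7^2 * 38 = 2*38 = 29
  bit 5 = 0: r = r^2 mod 47 = 29^2 = 42
  -> B = 42
s = B^a = 42^15 mod 47  (bits of 15 = 1111)
  bit 0 = 1: r = r^2 * 42 mod 47 = 1^2 * 42 = 1*42 = 42
  bit 1 = 1: r = r^2 * 42 mod 47 = 42^2 * 42 = 25*42 = 16
  bit 2 = 1: r = r^2 * 42 mod 47 = 16^2 * 42 = 21*42 = 36
  bit 3 = 1: r = r^2 * 42 mod 47 = 36^2 * 42 = 27*42 = 6
  -> s = B^a = 6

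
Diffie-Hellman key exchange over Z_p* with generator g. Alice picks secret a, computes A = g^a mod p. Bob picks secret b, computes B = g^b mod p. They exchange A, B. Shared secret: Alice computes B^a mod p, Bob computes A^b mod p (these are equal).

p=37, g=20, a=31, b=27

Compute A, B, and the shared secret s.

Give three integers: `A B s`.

Answer: 35 6 31

Derivation:
A = 20^31 mod 37  (bits of 31 = 11111)
  bit 0 = 1: r = r^2 * 20 mod 37 = 1^2 * 20 = 1*20 = 20
  bit 1 = 1: r = r^2 * 20 mod 37 = 20^2 * 20 = 30*20 = 8
  bit 2 = 1: r = r^2 * 20 mod 37 = 8^2 * 20 = 27*20 = 22
  bit 3 = 1: r = r^2 * 20 mod 37 = 22^2 * 20 = 3*20 = 23
  bit 4 = 1: r = r^2 * 20 mod 37 = 23^2 * 20 = 11*20 = 35
  -> A = 35
B = 20^27 mod 37  (bits of 27 = 11011)
  bit 0 = 1: r = r^2 * 20 mod 37 = 1^2 * 20 = 1*20 = 20
  bit 1 = 1: r = r^2 * 20 mod 37 = 20^2 * 20 = 30*20 = 8
  bit 2 = 0: r = r^2 mod 37 = 8^2 = 27
  bit 3 = 1: r = r^2 * 20 mod 37 = 27^2 * 20 = 26*20 = 2
  bit 4 = 1: r = r^2 * 20 mod 37 = 2^2 * 20 = 4*20 = 6
  -> B = 6
s = B^a = 6^31 mod 37  (bits of 31 = 11111)
  bit 0 = 1: r = r^2 * 6 mod 37 = 1^2 * 6 = 1*6 = 6
  bit 1 = 1: r = r^2 * 6 mod 37 = 6^2 * 6 = 36*6 = 31
  bit 2 = 1: r = r^2 * 6 mod 37 = 31^2 * 6 = 36*6 = 31
  bit 3 = 1: r = r^2 * 6 mod 37 = 31^2 * 6 = 36*6 = 31
  bit 4 = 1: r = r^2 * 6 mod 37 = 31^2 * 6 = 36*6 = 31
  -> s = B^a = 31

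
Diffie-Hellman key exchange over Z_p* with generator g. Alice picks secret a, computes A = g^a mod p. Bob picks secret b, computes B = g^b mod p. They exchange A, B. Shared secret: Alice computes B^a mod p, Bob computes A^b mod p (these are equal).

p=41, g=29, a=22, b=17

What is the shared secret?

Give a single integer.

A = 29^22 mod 41  (bits of 22 = 10110)
  bit 0 = 1: r = r^2 * 29 mod 41 = 1^2 * 29 = 1*29 = 29
  bit 1 = 0: r = r^2 mod 41 = 29^2 = 21
  bit 2 = 1: r = r^2 * 29 mod 41 = 21^2 * 29 = 31*29 = 38
  bit 3 = 1: r = r^2 * 29 mod 41 = 38^2 * 29 = 9*29 = 15
  bit 4 = 0: r = r^2 mod 41 = 15^2 = 20
  -> A = 20
B = 29^17 mod 41  (bits of 17 = 10001)
  bit 0 = 1: r = r^2 * 29 mod 41 = 1^2 * 29 = 1*29 = 29
  bit 1 = 0: r = r^2 mod 41 = 29^2 = 21
  bit 2 = 0: r = r^2 mod 41 = 21^2 = 31
  bit 3 = 0: r = r^2 mod 41 = 31^2 = 18
  bit 4 = 1: r = r^2 * 29 mod 41 = 18^2 * 29 = 37*29 = 7
  -> B = 7
s = B^a = 7^22 mod 41  (bits of 22 = 10110)
  bit 0 = 1: r = r^2 * 7 mod 41 = 1^2 * 7 = 1*7 = 7
  bit 1 = 0: r = r^2 mod 41 = 7^2 = 8
  bit 2 = 1: r = r^2 * 7 mod 41 = 8^2 * 7 = 23*7 = 38
  bit 3 = 1: r = r^2 * 7 mod 41 = 38^2 * 7 = 9*7 = 22
  bit 4 = 0: r = r^2 mod 41 = 22^2 = 33
  -> s = B^a = 33

Answer: 33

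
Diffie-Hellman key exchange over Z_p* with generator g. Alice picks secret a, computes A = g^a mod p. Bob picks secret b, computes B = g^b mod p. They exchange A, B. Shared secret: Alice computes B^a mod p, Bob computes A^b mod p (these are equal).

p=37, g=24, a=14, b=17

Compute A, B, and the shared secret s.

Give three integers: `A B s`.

A = 24^14 mod 37  (bits of 14 = 1110)
  bit 0 = 1: r = r^2 * 24 mod 37 = 1^2 * 24 = 1*24 = 24
  bit 1 = 1: r = r^2 * 24 mod 37 = 24^2 * 24 = 21*24 = 23
  bit 2 = 1: r = r^2 * 24 mod 37 = 23^2 * 24 = 11*24 = 5
  bit 3 = 0: r = r^2 mod 37 = 5^2 = 25
  -> A = 25
B = 24^17 mod 37  (bits of 17 = 10001)
  bit 0 = 1: r = r^2 * 24 mod 37 = 1^2 * 24 = 1*24 = 24
  bit 1 = 0: r = r^2 mod 37 = 24^2 = 21
  bit 2 = 0: r = r^2 mod 37 = 21^2 = 34
  bit 3 = 0: r = r^2 mod 37 = 34^2 = 9
  bit 4 = 1: r = r^2 * 24 mod 37 = 9^2 * 24 = 7*24 = 20
  -> B = 20
s = B^a = 20^14 mod 37  (bits of 14 = 1110)
  bit 0 = 1: r = r^2 * 20 mod 37 = 1^2 * 20 = 1*20 = 20
  bit 1 = 1: r = r^2 * 20 mod 37 = 20^2 * 20 = 30*20 = 8
  bit 2 = 1: r = r^2 * 20 mod 37 = 8^2 * 20 = 27*20 = 22
  bit 3 = 0: r = r^2 mod 37 = 22^2 = 3
  -> s = B^a = 3

Answer: 25 20 3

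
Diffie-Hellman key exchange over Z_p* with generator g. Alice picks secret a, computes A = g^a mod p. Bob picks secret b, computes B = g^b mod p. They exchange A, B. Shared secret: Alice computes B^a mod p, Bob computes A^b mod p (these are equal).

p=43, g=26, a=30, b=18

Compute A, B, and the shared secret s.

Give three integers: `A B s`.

A = 26^30 mod 43  (bits of 30 = 11110)
  bit 0 = 1: r = r^2 * 26 mod 43 = 1^2 * 26 = 1*26 = 26
  bit 1 = 1: r = r^2 * 26 mod 43 = 26^2 * 26 = 31*26 = 32
  bit 2 = 1: r = r^2 * 26 mod 43 = 32^2 * 26 = 35*26 = 7
  bit 3 = 1: r = r^2 * 26 mod 43 = 7^2 * 26 = 6*26 = 27
  bit 4 = 0: r = r^2 mod 43 = 27^2 = 41
  -> A = 41
B = 26^18 mod 43  (bits of 18 = 10010)
  bit 0 = 1: r = r^2 * 26 mod 43 = 1^2 * 26 = 1*26 = 26
  bit 1 = 0: r = r^2 mod 43 = 26^2 = 31
  bit 2 = 0: r = r^2 mod 43 = 31^2 = 15
  bit 3 = 1: r = r^2 * 26 mod 43 = 15^2 * 26 = 10*26 = 2
  bit 4 = 0: r = r^2 mod 43 = 2^2 = 4
  -> B = 4
s = B^a = 4^30 mod 43  (bits of 30 = 11110)
  bit 0 = 1: r = r^2 * 4 mod 43 = 1^2 * 4 = 1*4 = 4
  bit 1 = 1: r = r^2 * 4 mod 43 = 4^2 * 4 = 16*4 = 21
  bit 2 = 1: r = r^2 * 4 mod 43 = 21^2 * 4 = 11*4 = 1
  bit 3 = 1: r = r^2 * 4 mod 43 = 1^2 * 4 = 1*4 = 4
  bit 4 = 0: r = r^2 mod 43 = 4^2 = 16
  -> s = B^a = 16

Answer: 41 4 16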